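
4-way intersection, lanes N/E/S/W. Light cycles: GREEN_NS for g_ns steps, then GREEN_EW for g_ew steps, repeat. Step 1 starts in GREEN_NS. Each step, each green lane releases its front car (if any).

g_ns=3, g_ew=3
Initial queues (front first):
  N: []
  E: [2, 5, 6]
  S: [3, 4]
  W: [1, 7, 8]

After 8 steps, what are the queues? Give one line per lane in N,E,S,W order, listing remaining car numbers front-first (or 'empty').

Step 1 [NS]: N:empty,E:wait,S:car3-GO,W:wait | queues: N=0 E=3 S=1 W=3
Step 2 [NS]: N:empty,E:wait,S:car4-GO,W:wait | queues: N=0 E=3 S=0 W=3
Step 3 [NS]: N:empty,E:wait,S:empty,W:wait | queues: N=0 E=3 S=0 W=3
Step 4 [EW]: N:wait,E:car2-GO,S:wait,W:car1-GO | queues: N=0 E=2 S=0 W=2
Step 5 [EW]: N:wait,E:car5-GO,S:wait,W:car7-GO | queues: N=0 E=1 S=0 W=1
Step 6 [EW]: N:wait,E:car6-GO,S:wait,W:car8-GO | queues: N=0 E=0 S=0 W=0

N: empty
E: empty
S: empty
W: empty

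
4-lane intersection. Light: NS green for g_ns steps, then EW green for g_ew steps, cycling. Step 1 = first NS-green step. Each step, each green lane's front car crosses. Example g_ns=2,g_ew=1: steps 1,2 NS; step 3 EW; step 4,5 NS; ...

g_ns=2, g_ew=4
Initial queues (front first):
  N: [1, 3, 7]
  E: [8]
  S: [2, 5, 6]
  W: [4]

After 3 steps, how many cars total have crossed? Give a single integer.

Step 1 [NS]: N:car1-GO,E:wait,S:car2-GO,W:wait | queues: N=2 E=1 S=2 W=1
Step 2 [NS]: N:car3-GO,E:wait,S:car5-GO,W:wait | queues: N=1 E=1 S=1 W=1
Step 3 [EW]: N:wait,E:car8-GO,S:wait,W:car4-GO | queues: N=1 E=0 S=1 W=0
Cars crossed by step 3: 6

Answer: 6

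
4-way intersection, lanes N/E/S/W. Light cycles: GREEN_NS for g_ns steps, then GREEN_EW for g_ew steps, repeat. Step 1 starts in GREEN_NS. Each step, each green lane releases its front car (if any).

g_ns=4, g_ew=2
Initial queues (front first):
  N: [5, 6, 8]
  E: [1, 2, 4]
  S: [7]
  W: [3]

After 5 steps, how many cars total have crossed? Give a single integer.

Step 1 [NS]: N:car5-GO,E:wait,S:car7-GO,W:wait | queues: N=2 E=3 S=0 W=1
Step 2 [NS]: N:car6-GO,E:wait,S:empty,W:wait | queues: N=1 E=3 S=0 W=1
Step 3 [NS]: N:car8-GO,E:wait,S:empty,W:wait | queues: N=0 E=3 S=0 W=1
Step 4 [NS]: N:empty,E:wait,S:empty,W:wait | queues: N=0 E=3 S=0 W=1
Step 5 [EW]: N:wait,E:car1-GO,S:wait,W:car3-GO | queues: N=0 E=2 S=0 W=0
Cars crossed by step 5: 6

Answer: 6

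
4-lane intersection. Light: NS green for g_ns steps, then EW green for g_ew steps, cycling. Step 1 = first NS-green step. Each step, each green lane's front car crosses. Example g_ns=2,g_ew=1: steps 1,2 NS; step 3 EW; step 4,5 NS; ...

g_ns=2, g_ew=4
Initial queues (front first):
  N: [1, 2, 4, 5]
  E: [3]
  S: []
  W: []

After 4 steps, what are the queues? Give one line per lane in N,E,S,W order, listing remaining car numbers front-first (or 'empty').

Step 1 [NS]: N:car1-GO,E:wait,S:empty,W:wait | queues: N=3 E=1 S=0 W=0
Step 2 [NS]: N:car2-GO,E:wait,S:empty,W:wait | queues: N=2 E=1 S=0 W=0
Step 3 [EW]: N:wait,E:car3-GO,S:wait,W:empty | queues: N=2 E=0 S=0 W=0
Step 4 [EW]: N:wait,E:empty,S:wait,W:empty | queues: N=2 E=0 S=0 W=0

N: 4 5
E: empty
S: empty
W: empty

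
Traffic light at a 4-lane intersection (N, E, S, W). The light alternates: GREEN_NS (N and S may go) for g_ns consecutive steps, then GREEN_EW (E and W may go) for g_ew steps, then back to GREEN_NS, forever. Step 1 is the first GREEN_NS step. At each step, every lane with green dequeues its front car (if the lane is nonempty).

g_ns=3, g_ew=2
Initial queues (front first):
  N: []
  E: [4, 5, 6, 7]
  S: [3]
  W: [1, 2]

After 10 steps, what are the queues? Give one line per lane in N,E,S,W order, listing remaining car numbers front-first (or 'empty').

Step 1 [NS]: N:empty,E:wait,S:car3-GO,W:wait | queues: N=0 E=4 S=0 W=2
Step 2 [NS]: N:empty,E:wait,S:empty,W:wait | queues: N=0 E=4 S=0 W=2
Step 3 [NS]: N:empty,E:wait,S:empty,W:wait | queues: N=0 E=4 S=0 W=2
Step 4 [EW]: N:wait,E:car4-GO,S:wait,W:car1-GO | queues: N=0 E=3 S=0 W=1
Step 5 [EW]: N:wait,E:car5-GO,S:wait,W:car2-GO | queues: N=0 E=2 S=0 W=0
Step 6 [NS]: N:empty,E:wait,S:empty,W:wait | queues: N=0 E=2 S=0 W=0
Step 7 [NS]: N:empty,E:wait,S:empty,W:wait | queues: N=0 E=2 S=0 W=0
Step 8 [NS]: N:empty,E:wait,S:empty,W:wait | queues: N=0 E=2 S=0 W=0
Step 9 [EW]: N:wait,E:car6-GO,S:wait,W:empty | queues: N=0 E=1 S=0 W=0
Step 10 [EW]: N:wait,E:car7-GO,S:wait,W:empty | queues: N=0 E=0 S=0 W=0

N: empty
E: empty
S: empty
W: empty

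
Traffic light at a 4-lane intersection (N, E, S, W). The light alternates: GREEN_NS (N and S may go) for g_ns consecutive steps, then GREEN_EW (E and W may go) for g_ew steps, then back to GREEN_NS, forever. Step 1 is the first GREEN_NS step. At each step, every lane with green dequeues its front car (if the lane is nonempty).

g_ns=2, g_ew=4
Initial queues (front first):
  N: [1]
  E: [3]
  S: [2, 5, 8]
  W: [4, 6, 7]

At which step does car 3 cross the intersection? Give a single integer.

Step 1 [NS]: N:car1-GO,E:wait,S:car2-GO,W:wait | queues: N=0 E=1 S=2 W=3
Step 2 [NS]: N:empty,E:wait,S:car5-GO,W:wait | queues: N=0 E=1 S=1 W=3
Step 3 [EW]: N:wait,E:car3-GO,S:wait,W:car4-GO | queues: N=0 E=0 S=1 W=2
Step 4 [EW]: N:wait,E:empty,S:wait,W:car6-GO | queues: N=0 E=0 S=1 W=1
Step 5 [EW]: N:wait,E:empty,S:wait,W:car7-GO | queues: N=0 E=0 S=1 W=0
Step 6 [EW]: N:wait,E:empty,S:wait,W:empty | queues: N=0 E=0 S=1 W=0
Step 7 [NS]: N:empty,E:wait,S:car8-GO,W:wait | queues: N=0 E=0 S=0 W=0
Car 3 crosses at step 3

3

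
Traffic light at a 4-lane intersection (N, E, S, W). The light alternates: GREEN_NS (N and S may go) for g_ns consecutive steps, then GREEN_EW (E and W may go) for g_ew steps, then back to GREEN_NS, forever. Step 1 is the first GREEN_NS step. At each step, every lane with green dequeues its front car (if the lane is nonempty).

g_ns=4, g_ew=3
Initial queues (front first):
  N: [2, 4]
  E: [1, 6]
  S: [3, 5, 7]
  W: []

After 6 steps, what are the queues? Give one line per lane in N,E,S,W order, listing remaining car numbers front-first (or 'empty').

Step 1 [NS]: N:car2-GO,E:wait,S:car3-GO,W:wait | queues: N=1 E=2 S=2 W=0
Step 2 [NS]: N:car4-GO,E:wait,S:car5-GO,W:wait | queues: N=0 E=2 S=1 W=0
Step 3 [NS]: N:empty,E:wait,S:car7-GO,W:wait | queues: N=0 E=2 S=0 W=0
Step 4 [NS]: N:empty,E:wait,S:empty,W:wait | queues: N=0 E=2 S=0 W=0
Step 5 [EW]: N:wait,E:car1-GO,S:wait,W:empty | queues: N=0 E=1 S=0 W=0
Step 6 [EW]: N:wait,E:car6-GO,S:wait,W:empty | queues: N=0 E=0 S=0 W=0

N: empty
E: empty
S: empty
W: empty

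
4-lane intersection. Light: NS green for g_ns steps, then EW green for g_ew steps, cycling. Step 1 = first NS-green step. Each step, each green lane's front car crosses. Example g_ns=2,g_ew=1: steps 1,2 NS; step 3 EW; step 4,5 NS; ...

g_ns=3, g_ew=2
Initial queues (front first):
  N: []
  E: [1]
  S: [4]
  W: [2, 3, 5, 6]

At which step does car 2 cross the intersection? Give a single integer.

Step 1 [NS]: N:empty,E:wait,S:car4-GO,W:wait | queues: N=0 E=1 S=0 W=4
Step 2 [NS]: N:empty,E:wait,S:empty,W:wait | queues: N=0 E=1 S=0 W=4
Step 3 [NS]: N:empty,E:wait,S:empty,W:wait | queues: N=0 E=1 S=0 W=4
Step 4 [EW]: N:wait,E:car1-GO,S:wait,W:car2-GO | queues: N=0 E=0 S=0 W=3
Step 5 [EW]: N:wait,E:empty,S:wait,W:car3-GO | queues: N=0 E=0 S=0 W=2
Step 6 [NS]: N:empty,E:wait,S:empty,W:wait | queues: N=0 E=0 S=0 W=2
Step 7 [NS]: N:empty,E:wait,S:empty,W:wait | queues: N=0 E=0 S=0 W=2
Step 8 [NS]: N:empty,E:wait,S:empty,W:wait | queues: N=0 E=0 S=0 W=2
Step 9 [EW]: N:wait,E:empty,S:wait,W:car5-GO | queues: N=0 E=0 S=0 W=1
Step 10 [EW]: N:wait,E:empty,S:wait,W:car6-GO | queues: N=0 E=0 S=0 W=0
Car 2 crosses at step 4

4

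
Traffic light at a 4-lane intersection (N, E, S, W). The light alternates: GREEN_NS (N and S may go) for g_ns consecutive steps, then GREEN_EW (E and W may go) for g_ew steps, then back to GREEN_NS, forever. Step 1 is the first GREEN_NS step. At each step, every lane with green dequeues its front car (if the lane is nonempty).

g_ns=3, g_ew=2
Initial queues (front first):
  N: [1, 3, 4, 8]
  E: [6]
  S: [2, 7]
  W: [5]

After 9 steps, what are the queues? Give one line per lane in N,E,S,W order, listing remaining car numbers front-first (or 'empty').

Step 1 [NS]: N:car1-GO,E:wait,S:car2-GO,W:wait | queues: N=3 E=1 S=1 W=1
Step 2 [NS]: N:car3-GO,E:wait,S:car7-GO,W:wait | queues: N=2 E=1 S=0 W=1
Step 3 [NS]: N:car4-GO,E:wait,S:empty,W:wait | queues: N=1 E=1 S=0 W=1
Step 4 [EW]: N:wait,E:car6-GO,S:wait,W:car5-GO | queues: N=1 E=0 S=0 W=0
Step 5 [EW]: N:wait,E:empty,S:wait,W:empty | queues: N=1 E=0 S=0 W=0
Step 6 [NS]: N:car8-GO,E:wait,S:empty,W:wait | queues: N=0 E=0 S=0 W=0

N: empty
E: empty
S: empty
W: empty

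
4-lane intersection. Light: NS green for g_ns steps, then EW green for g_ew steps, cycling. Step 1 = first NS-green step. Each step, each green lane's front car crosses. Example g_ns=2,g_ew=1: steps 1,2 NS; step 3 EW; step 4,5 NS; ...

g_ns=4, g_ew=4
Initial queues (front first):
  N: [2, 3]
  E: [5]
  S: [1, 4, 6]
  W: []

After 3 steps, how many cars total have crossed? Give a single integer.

Step 1 [NS]: N:car2-GO,E:wait,S:car1-GO,W:wait | queues: N=1 E=1 S=2 W=0
Step 2 [NS]: N:car3-GO,E:wait,S:car4-GO,W:wait | queues: N=0 E=1 S=1 W=0
Step 3 [NS]: N:empty,E:wait,S:car6-GO,W:wait | queues: N=0 E=1 S=0 W=0
Cars crossed by step 3: 5

Answer: 5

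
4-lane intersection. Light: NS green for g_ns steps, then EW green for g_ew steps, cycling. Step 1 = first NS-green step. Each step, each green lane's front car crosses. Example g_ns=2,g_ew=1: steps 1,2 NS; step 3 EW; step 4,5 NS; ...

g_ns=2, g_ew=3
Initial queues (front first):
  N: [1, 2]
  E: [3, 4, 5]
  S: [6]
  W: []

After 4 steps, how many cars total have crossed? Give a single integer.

Answer: 5

Derivation:
Step 1 [NS]: N:car1-GO,E:wait,S:car6-GO,W:wait | queues: N=1 E=3 S=0 W=0
Step 2 [NS]: N:car2-GO,E:wait,S:empty,W:wait | queues: N=0 E=3 S=0 W=0
Step 3 [EW]: N:wait,E:car3-GO,S:wait,W:empty | queues: N=0 E=2 S=0 W=0
Step 4 [EW]: N:wait,E:car4-GO,S:wait,W:empty | queues: N=0 E=1 S=0 W=0
Cars crossed by step 4: 5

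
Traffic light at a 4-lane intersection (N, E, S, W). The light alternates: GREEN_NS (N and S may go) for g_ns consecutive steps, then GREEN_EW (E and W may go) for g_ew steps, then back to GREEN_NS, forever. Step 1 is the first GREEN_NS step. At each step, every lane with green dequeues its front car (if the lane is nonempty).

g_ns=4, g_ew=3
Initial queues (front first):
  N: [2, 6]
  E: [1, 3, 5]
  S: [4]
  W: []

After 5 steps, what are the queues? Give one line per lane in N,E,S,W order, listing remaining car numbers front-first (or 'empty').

Step 1 [NS]: N:car2-GO,E:wait,S:car4-GO,W:wait | queues: N=1 E=3 S=0 W=0
Step 2 [NS]: N:car6-GO,E:wait,S:empty,W:wait | queues: N=0 E=3 S=0 W=0
Step 3 [NS]: N:empty,E:wait,S:empty,W:wait | queues: N=0 E=3 S=0 W=0
Step 4 [NS]: N:empty,E:wait,S:empty,W:wait | queues: N=0 E=3 S=0 W=0
Step 5 [EW]: N:wait,E:car1-GO,S:wait,W:empty | queues: N=0 E=2 S=0 W=0

N: empty
E: 3 5
S: empty
W: empty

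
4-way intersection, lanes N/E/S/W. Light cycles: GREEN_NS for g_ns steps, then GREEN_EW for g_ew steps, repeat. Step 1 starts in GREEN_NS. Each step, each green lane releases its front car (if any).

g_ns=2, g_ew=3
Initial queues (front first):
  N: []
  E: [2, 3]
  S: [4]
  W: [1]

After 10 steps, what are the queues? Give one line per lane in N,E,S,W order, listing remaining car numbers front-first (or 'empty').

Step 1 [NS]: N:empty,E:wait,S:car4-GO,W:wait | queues: N=0 E=2 S=0 W=1
Step 2 [NS]: N:empty,E:wait,S:empty,W:wait | queues: N=0 E=2 S=0 W=1
Step 3 [EW]: N:wait,E:car2-GO,S:wait,W:car1-GO | queues: N=0 E=1 S=0 W=0
Step 4 [EW]: N:wait,E:car3-GO,S:wait,W:empty | queues: N=0 E=0 S=0 W=0

N: empty
E: empty
S: empty
W: empty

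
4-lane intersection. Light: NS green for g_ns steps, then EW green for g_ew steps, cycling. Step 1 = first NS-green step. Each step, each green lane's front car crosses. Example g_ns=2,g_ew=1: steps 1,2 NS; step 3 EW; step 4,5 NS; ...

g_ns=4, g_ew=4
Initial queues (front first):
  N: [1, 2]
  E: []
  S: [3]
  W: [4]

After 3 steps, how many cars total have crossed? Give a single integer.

Step 1 [NS]: N:car1-GO,E:wait,S:car3-GO,W:wait | queues: N=1 E=0 S=0 W=1
Step 2 [NS]: N:car2-GO,E:wait,S:empty,W:wait | queues: N=0 E=0 S=0 W=1
Step 3 [NS]: N:empty,E:wait,S:empty,W:wait | queues: N=0 E=0 S=0 W=1
Cars crossed by step 3: 3

Answer: 3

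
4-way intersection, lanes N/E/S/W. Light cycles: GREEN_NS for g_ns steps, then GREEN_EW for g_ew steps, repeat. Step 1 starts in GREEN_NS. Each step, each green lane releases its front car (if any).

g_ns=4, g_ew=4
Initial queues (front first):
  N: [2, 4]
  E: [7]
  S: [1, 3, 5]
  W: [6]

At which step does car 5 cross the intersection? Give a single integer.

Step 1 [NS]: N:car2-GO,E:wait,S:car1-GO,W:wait | queues: N=1 E=1 S=2 W=1
Step 2 [NS]: N:car4-GO,E:wait,S:car3-GO,W:wait | queues: N=0 E=1 S=1 W=1
Step 3 [NS]: N:empty,E:wait,S:car5-GO,W:wait | queues: N=0 E=1 S=0 W=1
Step 4 [NS]: N:empty,E:wait,S:empty,W:wait | queues: N=0 E=1 S=0 W=1
Step 5 [EW]: N:wait,E:car7-GO,S:wait,W:car6-GO | queues: N=0 E=0 S=0 W=0
Car 5 crosses at step 3

3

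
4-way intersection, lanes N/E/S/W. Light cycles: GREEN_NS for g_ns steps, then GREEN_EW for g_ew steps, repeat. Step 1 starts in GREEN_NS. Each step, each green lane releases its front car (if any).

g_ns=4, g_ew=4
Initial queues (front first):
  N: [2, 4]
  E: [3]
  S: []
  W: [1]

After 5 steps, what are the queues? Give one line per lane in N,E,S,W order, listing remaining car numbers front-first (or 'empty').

Step 1 [NS]: N:car2-GO,E:wait,S:empty,W:wait | queues: N=1 E=1 S=0 W=1
Step 2 [NS]: N:car4-GO,E:wait,S:empty,W:wait | queues: N=0 E=1 S=0 W=1
Step 3 [NS]: N:empty,E:wait,S:empty,W:wait | queues: N=0 E=1 S=0 W=1
Step 4 [NS]: N:empty,E:wait,S:empty,W:wait | queues: N=0 E=1 S=0 W=1
Step 5 [EW]: N:wait,E:car3-GO,S:wait,W:car1-GO | queues: N=0 E=0 S=0 W=0

N: empty
E: empty
S: empty
W: empty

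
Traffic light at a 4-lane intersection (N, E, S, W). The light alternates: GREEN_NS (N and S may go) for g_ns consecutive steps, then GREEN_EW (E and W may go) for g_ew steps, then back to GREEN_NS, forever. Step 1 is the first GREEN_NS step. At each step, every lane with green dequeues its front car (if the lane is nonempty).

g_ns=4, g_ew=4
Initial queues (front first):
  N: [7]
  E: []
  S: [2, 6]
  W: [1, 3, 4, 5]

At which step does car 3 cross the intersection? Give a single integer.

Step 1 [NS]: N:car7-GO,E:wait,S:car2-GO,W:wait | queues: N=0 E=0 S=1 W=4
Step 2 [NS]: N:empty,E:wait,S:car6-GO,W:wait | queues: N=0 E=0 S=0 W=4
Step 3 [NS]: N:empty,E:wait,S:empty,W:wait | queues: N=0 E=0 S=0 W=4
Step 4 [NS]: N:empty,E:wait,S:empty,W:wait | queues: N=0 E=0 S=0 W=4
Step 5 [EW]: N:wait,E:empty,S:wait,W:car1-GO | queues: N=0 E=0 S=0 W=3
Step 6 [EW]: N:wait,E:empty,S:wait,W:car3-GO | queues: N=0 E=0 S=0 W=2
Step 7 [EW]: N:wait,E:empty,S:wait,W:car4-GO | queues: N=0 E=0 S=0 W=1
Step 8 [EW]: N:wait,E:empty,S:wait,W:car5-GO | queues: N=0 E=0 S=0 W=0
Car 3 crosses at step 6

6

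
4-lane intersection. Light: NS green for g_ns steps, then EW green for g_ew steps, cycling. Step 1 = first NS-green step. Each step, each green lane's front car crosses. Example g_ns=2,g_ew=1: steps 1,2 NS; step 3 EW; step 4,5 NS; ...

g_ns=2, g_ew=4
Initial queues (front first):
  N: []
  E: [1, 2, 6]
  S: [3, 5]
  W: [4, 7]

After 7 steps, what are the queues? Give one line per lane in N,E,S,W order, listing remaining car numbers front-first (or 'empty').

Step 1 [NS]: N:empty,E:wait,S:car3-GO,W:wait | queues: N=0 E=3 S=1 W=2
Step 2 [NS]: N:empty,E:wait,S:car5-GO,W:wait | queues: N=0 E=3 S=0 W=2
Step 3 [EW]: N:wait,E:car1-GO,S:wait,W:car4-GO | queues: N=0 E=2 S=0 W=1
Step 4 [EW]: N:wait,E:car2-GO,S:wait,W:car7-GO | queues: N=0 E=1 S=0 W=0
Step 5 [EW]: N:wait,E:car6-GO,S:wait,W:empty | queues: N=0 E=0 S=0 W=0

N: empty
E: empty
S: empty
W: empty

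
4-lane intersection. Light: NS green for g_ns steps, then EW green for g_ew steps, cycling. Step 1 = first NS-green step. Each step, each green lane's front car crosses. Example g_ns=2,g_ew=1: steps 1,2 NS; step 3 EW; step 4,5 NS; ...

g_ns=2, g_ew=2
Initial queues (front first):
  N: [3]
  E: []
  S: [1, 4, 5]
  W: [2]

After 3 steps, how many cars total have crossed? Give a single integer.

Step 1 [NS]: N:car3-GO,E:wait,S:car1-GO,W:wait | queues: N=0 E=0 S=2 W=1
Step 2 [NS]: N:empty,E:wait,S:car4-GO,W:wait | queues: N=0 E=0 S=1 W=1
Step 3 [EW]: N:wait,E:empty,S:wait,W:car2-GO | queues: N=0 E=0 S=1 W=0
Cars crossed by step 3: 4

Answer: 4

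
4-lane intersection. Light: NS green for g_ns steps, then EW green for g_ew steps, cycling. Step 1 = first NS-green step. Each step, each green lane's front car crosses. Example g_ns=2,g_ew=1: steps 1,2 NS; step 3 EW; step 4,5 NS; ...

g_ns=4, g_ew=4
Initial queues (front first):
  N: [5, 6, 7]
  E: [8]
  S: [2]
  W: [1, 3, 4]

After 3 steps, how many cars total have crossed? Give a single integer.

Answer: 4

Derivation:
Step 1 [NS]: N:car5-GO,E:wait,S:car2-GO,W:wait | queues: N=2 E=1 S=0 W=3
Step 2 [NS]: N:car6-GO,E:wait,S:empty,W:wait | queues: N=1 E=1 S=0 W=3
Step 3 [NS]: N:car7-GO,E:wait,S:empty,W:wait | queues: N=0 E=1 S=0 W=3
Cars crossed by step 3: 4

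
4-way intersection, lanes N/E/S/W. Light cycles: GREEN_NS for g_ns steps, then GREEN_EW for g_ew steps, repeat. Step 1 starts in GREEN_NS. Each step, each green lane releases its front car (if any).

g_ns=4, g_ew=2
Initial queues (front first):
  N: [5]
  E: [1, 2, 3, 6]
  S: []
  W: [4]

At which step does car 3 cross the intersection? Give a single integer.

Step 1 [NS]: N:car5-GO,E:wait,S:empty,W:wait | queues: N=0 E=4 S=0 W=1
Step 2 [NS]: N:empty,E:wait,S:empty,W:wait | queues: N=0 E=4 S=0 W=1
Step 3 [NS]: N:empty,E:wait,S:empty,W:wait | queues: N=0 E=4 S=0 W=1
Step 4 [NS]: N:empty,E:wait,S:empty,W:wait | queues: N=0 E=4 S=0 W=1
Step 5 [EW]: N:wait,E:car1-GO,S:wait,W:car4-GO | queues: N=0 E=3 S=0 W=0
Step 6 [EW]: N:wait,E:car2-GO,S:wait,W:empty | queues: N=0 E=2 S=0 W=0
Step 7 [NS]: N:empty,E:wait,S:empty,W:wait | queues: N=0 E=2 S=0 W=0
Step 8 [NS]: N:empty,E:wait,S:empty,W:wait | queues: N=0 E=2 S=0 W=0
Step 9 [NS]: N:empty,E:wait,S:empty,W:wait | queues: N=0 E=2 S=0 W=0
Step 10 [NS]: N:empty,E:wait,S:empty,W:wait | queues: N=0 E=2 S=0 W=0
Step 11 [EW]: N:wait,E:car3-GO,S:wait,W:empty | queues: N=0 E=1 S=0 W=0
Step 12 [EW]: N:wait,E:car6-GO,S:wait,W:empty | queues: N=0 E=0 S=0 W=0
Car 3 crosses at step 11

11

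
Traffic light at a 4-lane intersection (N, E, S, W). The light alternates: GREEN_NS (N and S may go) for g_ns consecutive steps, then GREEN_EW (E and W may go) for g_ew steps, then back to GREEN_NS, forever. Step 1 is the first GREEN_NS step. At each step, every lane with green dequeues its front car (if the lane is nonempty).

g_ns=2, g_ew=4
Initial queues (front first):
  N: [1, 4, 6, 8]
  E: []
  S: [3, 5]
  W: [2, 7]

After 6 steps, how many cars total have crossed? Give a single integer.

Answer: 6

Derivation:
Step 1 [NS]: N:car1-GO,E:wait,S:car3-GO,W:wait | queues: N=3 E=0 S=1 W=2
Step 2 [NS]: N:car4-GO,E:wait,S:car5-GO,W:wait | queues: N=2 E=0 S=0 W=2
Step 3 [EW]: N:wait,E:empty,S:wait,W:car2-GO | queues: N=2 E=0 S=0 W=1
Step 4 [EW]: N:wait,E:empty,S:wait,W:car7-GO | queues: N=2 E=0 S=0 W=0
Step 5 [EW]: N:wait,E:empty,S:wait,W:empty | queues: N=2 E=0 S=0 W=0
Step 6 [EW]: N:wait,E:empty,S:wait,W:empty | queues: N=2 E=0 S=0 W=0
Cars crossed by step 6: 6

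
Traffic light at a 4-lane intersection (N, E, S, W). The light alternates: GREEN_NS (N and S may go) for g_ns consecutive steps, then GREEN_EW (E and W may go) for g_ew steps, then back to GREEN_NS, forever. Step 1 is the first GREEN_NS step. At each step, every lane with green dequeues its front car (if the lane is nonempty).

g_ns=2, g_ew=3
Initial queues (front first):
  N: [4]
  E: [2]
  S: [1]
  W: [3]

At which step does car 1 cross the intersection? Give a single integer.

Step 1 [NS]: N:car4-GO,E:wait,S:car1-GO,W:wait | queues: N=0 E=1 S=0 W=1
Step 2 [NS]: N:empty,E:wait,S:empty,W:wait | queues: N=0 E=1 S=0 W=1
Step 3 [EW]: N:wait,E:car2-GO,S:wait,W:car3-GO | queues: N=0 E=0 S=0 W=0
Car 1 crosses at step 1

1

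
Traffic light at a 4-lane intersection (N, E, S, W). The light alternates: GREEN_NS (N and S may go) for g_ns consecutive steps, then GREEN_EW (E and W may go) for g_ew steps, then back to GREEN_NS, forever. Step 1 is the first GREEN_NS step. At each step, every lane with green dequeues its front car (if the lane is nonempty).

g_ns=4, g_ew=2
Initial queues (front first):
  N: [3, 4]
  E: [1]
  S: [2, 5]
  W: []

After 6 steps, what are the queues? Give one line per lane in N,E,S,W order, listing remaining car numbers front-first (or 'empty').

Step 1 [NS]: N:car3-GO,E:wait,S:car2-GO,W:wait | queues: N=1 E=1 S=1 W=0
Step 2 [NS]: N:car4-GO,E:wait,S:car5-GO,W:wait | queues: N=0 E=1 S=0 W=0
Step 3 [NS]: N:empty,E:wait,S:empty,W:wait | queues: N=0 E=1 S=0 W=0
Step 4 [NS]: N:empty,E:wait,S:empty,W:wait | queues: N=0 E=1 S=0 W=0
Step 5 [EW]: N:wait,E:car1-GO,S:wait,W:empty | queues: N=0 E=0 S=0 W=0

N: empty
E: empty
S: empty
W: empty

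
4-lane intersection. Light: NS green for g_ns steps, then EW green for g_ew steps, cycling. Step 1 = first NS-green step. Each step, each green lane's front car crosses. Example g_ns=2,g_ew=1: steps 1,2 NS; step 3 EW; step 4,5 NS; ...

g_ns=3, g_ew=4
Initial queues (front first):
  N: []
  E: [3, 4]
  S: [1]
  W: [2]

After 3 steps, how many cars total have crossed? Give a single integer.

Step 1 [NS]: N:empty,E:wait,S:car1-GO,W:wait | queues: N=0 E=2 S=0 W=1
Step 2 [NS]: N:empty,E:wait,S:empty,W:wait | queues: N=0 E=2 S=0 W=1
Step 3 [NS]: N:empty,E:wait,S:empty,W:wait | queues: N=0 E=2 S=0 W=1
Cars crossed by step 3: 1

Answer: 1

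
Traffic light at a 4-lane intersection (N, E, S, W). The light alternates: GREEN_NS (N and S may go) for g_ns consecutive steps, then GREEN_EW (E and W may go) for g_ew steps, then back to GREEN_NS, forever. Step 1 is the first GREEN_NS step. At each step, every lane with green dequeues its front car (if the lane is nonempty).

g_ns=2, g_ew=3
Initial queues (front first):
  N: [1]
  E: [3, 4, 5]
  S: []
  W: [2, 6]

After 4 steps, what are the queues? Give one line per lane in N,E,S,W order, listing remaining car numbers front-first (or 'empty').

Step 1 [NS]: N:car1-GO,E:wait,S:empty,W:wait | queues: N=0 E=3 S=0 W=2
Step 2 [NS]: N:empty,E:wait,S:empty,W:wait | queues: N=0 E=3 S=0 W=2
Step 3 [EW]: N:wait,E:car3-GO,S:wait,W:car2-GO | queues: N=0 E=2 S=0 W=1
Step 4 [EW]: N:wait,E:car4-GO,S:wait,W:car6-GO | queues: N=0 E=1 S=0 W=0

N: empty
E: 5
S: empty
W: empty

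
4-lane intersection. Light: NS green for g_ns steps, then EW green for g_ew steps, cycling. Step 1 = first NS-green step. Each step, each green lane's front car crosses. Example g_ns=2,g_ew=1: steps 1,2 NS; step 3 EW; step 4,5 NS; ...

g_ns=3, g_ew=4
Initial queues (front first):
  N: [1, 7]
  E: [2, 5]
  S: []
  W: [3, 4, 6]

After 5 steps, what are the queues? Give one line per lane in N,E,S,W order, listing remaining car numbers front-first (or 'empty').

Step 1 [NS]: N:car1-GO,E:wait,S:empty,W:wait | queues: N=1 E=2 S=0 W=3
Step 2 [NS]: N:car7-GO,E:wait,S:empty,W:wait | queues: N=0 E=2 S=0 W=3
Step 3 [NS]: N:empty,E:wait,S:empty,W:wait | queues: N=0 E=2 S=0 W=3
Step 4 [EW]: N:wait,E:car2-GO,S:wait,W:car3-GO | queues: N=0 E=1 S=0 W=2
Step 5 [EW]: N:wait,E:car5-GO,S:wait,W:car4-GO | queues: N=0 E=0 S=0 W=1

N: empty
E: empty
S: empty
W: 6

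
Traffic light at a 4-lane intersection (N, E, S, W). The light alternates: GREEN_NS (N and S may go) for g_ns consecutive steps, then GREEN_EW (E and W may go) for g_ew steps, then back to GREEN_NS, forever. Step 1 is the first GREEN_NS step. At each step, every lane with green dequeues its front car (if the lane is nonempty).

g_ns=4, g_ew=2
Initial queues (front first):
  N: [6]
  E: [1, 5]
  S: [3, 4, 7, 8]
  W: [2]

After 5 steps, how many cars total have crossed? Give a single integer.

Step 1 [NS]: N:car6-GO,E:wait,S:car3-GO,W:wait | queues: N=0 E=2 S=3 W=1
Step 2 [NS]: N:empty,E:wait,S:car4-GO,W:wait | queues: N=0 E=2 S=2 W=1
Step 3 [NS]: N:empty,E:wait,S:car7-GO,W:wait | queues: N=0 E=2 S=1 W=1
Step 4 [NS]: N:empty,E:wait,S:car8-GO,W:wait | queues: N=0 E=2 S=0 W=1
Step 5 [EW]: N:wait,E:car1-GO,S:wait,W:car2-GO | queues: N=0 E=1 S=0 W=0
Cars crossed by step 5: 7

Answer: 7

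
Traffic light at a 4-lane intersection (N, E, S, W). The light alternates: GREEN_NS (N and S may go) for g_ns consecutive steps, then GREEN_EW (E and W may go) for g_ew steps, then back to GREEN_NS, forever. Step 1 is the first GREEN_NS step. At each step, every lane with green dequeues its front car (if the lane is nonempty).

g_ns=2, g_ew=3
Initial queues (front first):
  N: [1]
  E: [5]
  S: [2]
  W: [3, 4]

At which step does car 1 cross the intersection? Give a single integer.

Step 1 [NS]: N:car1-GO,E:wait,S:car2-GO,W:wait | queues: N=0 E=1 S=0 W=2
Step 2 [NS]: N:empty,E:wait,S:empty,W:wait | queues: N=0 E=1 S=0 W=2
Step 3 [EW]: N:wait,E:car5-GO,S:wait,W:car3-GO | queues: N=0 E=0 S=0 W=1
Step 4 [EW]: N:wait,E:empty,S:wait,W:car4-GO | queues: N=0 E=0 S=0 W=0
Car 1 crosses at step 1

1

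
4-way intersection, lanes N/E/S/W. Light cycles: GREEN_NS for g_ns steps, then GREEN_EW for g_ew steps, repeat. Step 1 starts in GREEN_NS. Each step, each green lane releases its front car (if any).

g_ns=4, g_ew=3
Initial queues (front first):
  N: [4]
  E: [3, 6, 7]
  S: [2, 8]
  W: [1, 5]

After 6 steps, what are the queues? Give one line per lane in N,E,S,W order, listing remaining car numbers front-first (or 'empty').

Step 1 [NS]: N:car4-GO,E:wait,S:car2-GO,W:wait | queues: N=0 E=3 S=1 W=2
Step 2 [NS]: N:empty,E:wait,S:car8-GO,W:wait | queues: N=0 E=3 S=0 W=2
Step 3 [NS]: N:empty,E:wait,S:empty,W:wait | queues: N=0 E=3 S=0 W=2
Step 4 [NS]: N:empty,E:wait,S:empty,W:wait | queues: N=0 E=3 S=0 W=2
Step 5 [EW]: N:wait,E:car3-GO,S:wait,W:car1-GO | queues: N=0 E=2 S=0 W=1
Step 6 [EW]: N:wait,E:car6-GO,S:wait,W:car5-GO | queues: N=0 E=1 S=0 W=0

N: empty
E: 7
S: empty
W: empty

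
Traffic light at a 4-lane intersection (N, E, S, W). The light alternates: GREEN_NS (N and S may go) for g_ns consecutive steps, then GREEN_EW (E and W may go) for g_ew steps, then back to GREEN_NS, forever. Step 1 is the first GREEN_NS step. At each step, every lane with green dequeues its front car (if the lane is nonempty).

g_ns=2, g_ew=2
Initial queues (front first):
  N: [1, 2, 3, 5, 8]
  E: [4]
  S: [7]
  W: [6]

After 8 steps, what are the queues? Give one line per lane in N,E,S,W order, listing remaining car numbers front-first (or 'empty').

Step 1 [NS]: N:car1-GO,E:wait,S:car7-GO,W:wait | queues: N=4 E=1 S=0 W=1
Step 2 [NS]: N:car2-GO,E:wait,S:empty,W:wait | queues: N=3 E=1 S=0 W=1
Step 3 [EW]: N:wait,E:car4-GO,S:wait,W:car6-GO | queues: N=3 E=0 S=0 W=0
Step 4 [EW]: N:wait,E:empty,S:wait,W:empty | queues: N=3 E=0 S=0 W=0
Step 5 [NS]: N:car3-GO,E:wait,S:empty,W:wait | queues: N=2 E=0 S=0 W=0
Step 6 [NS]: N:car5-GO,E:wait,S:empty,W:wait | queues: N=1 E=0 S=0 W=0
Step 7 [EW]: N:wait,E:empty,S:wait,W:empty | queues: N=1 E=0 S=0 W=0
Step 8 [EW]: N:wait,E:empty,S:wait,W:empty | queues: N=1 E=0 S=0 W=0

N: 8
E: empty
S: empty
W: empty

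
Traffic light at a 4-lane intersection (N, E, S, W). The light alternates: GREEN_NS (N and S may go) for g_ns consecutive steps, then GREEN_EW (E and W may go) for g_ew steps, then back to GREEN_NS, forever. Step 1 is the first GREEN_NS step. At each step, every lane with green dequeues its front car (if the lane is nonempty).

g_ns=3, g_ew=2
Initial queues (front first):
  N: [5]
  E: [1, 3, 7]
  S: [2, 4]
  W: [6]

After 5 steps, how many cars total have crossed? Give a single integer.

Answer: 6

Derivation:
Step 1 [NS]: N:car5-GO,E:wait,S:car2-GO,W:wait | queues: N=0 E=3 S=1 W=1
Step 2 [NS]: N:empty,E:wait,S:car4-GO,W:wait | queues: N=0 E=3 S=0 W=1
Step 3 [NS]: N:empty,E:wait,S:empty,W:wait | queues: N=0 E=3 S=0 W=1
Step 4 [EW]: N:wait,E:car1-GO,S:wait,W:car6-GO | queues: N=0 E=2 S=0 W=0
Step 5 [EW]: N:wait,E:car3-GO,S:wait,W:empty | queues: N=0 E=1 S=0 W=0
Cars crossed by step 5: 6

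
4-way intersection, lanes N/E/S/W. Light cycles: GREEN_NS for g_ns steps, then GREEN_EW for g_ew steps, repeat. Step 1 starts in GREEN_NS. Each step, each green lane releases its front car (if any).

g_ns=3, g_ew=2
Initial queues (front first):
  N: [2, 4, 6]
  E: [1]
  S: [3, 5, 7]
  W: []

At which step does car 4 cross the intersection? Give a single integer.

Step 1 [NS]: N:car2-GO,E:wait,S:car3-GO,W:wait | queues: N=2 E=1 S=2 W=0
Step 2 [NS]: N:car4-GO,E:wait,S:car5-GO,W:wait | queues: N=1 E=1 S=1 W=0
Step 3 [NS]: N:car6-GO,E:wait,S:car7-GO,W:wait | queues: N=0 E=1 S=0 W=0
Step 4 [EW]: N:wait,E:car1-GO,S:wait,W:empty | queues: N=0 E=0 S=0 W=0
Car 4 crosses at step 2

2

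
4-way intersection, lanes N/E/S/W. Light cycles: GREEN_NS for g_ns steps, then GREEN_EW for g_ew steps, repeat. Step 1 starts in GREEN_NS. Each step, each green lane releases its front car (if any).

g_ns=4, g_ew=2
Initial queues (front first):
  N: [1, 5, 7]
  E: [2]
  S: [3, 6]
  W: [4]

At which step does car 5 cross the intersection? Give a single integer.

Step 1 [NS]: N:car1-GO,E:wait,S:car3-GO,W:wait | queues: N=2 E=1 S=1 W=1
Step 2 [NS]: N:car5-GO,E:wait,S:car6-GO,W:wait | queues: N=1 E=1 S=0 W=1
Step 3 [NS]: N:car7-GO,E:wait,S:empty,W:wait | queues: N=0 E=1 S=0 W=1
Step 4 [NS]: N:empty,E:wait,S:empty,W:wait | queues: N=0 E=1 S=0 W=1
Step 5 [EW]: N:wait,E:car2-GO,S:wait,W:car4-GO | queues: N=0 E=0 S=0 W=0
Car 5 crosses at step 2

2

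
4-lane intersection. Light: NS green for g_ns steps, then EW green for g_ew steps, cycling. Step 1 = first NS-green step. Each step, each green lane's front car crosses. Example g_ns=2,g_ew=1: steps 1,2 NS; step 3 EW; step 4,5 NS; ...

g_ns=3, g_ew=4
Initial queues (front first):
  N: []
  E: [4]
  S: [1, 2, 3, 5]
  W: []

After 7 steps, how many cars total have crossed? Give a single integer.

Step 1 [NS]: N:empty,E:wait,S:car1-GO,W:wait | queues: N=0 E=1 S=3 W=0
Step 2 [NS]: N:empty,E:wait,S:car2-GO,W:wait | queues: N=0 E=1 S=2 W=0
Step 3 [NS]: N:empty,E:wait,S:car3-GO,W:wait | queues: N=0 E=1 S=1 W=0
Step 4 [EW]: N:wait,E:car4-GO,S:wait,W:empty | queues: N=0 E=0 S=1 W=0
Step 5 [EW]: N:wait,E:empty,S:wait,W:empty | queues: N=0 E=0 S=1 W=0
Step 6 [EW]: N:wait,E:empty,S:wait,W:empty | queues: N=0 E=0 S=1 W=0
Step 7 [EW]: N:wait,E:empty,S:wait,W:empty | queues: N=0 E=0 S=1 W=0
Cars crossed by step 7: 4

Answer: 4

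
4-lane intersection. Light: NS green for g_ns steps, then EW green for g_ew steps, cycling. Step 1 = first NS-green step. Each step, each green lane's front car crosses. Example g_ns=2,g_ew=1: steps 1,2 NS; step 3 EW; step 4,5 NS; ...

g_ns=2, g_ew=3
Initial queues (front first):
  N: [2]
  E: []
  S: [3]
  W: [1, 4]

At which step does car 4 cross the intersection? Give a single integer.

Step 1 [NS]: N:car2-GO,E:wait,S:car3-GO,W:wait | queues: N=0 E=0 S=0 W=2
Step 2 [NS]: N:empty,E:wait,S:empty,W:wait | queues: N=0 E=0 S=0 W=2
Step 3 [EW]: N:wait,E:empty,S:wait,W:car1-GO | queues: N=0 E=0 S=0 W=1
Step 4 [EW]: N:wait,E:empty,S:wait,W:car4-GO | queues: N=0 E=0 S=0 W=0
Car 4 crosses at step 4

4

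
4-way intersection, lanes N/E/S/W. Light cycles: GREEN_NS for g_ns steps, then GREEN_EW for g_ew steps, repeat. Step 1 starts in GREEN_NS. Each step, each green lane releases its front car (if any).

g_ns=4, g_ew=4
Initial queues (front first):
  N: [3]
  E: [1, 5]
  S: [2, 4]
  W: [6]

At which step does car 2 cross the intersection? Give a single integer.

Step 1 [NS]: N:car3-GO,E:wait,S:car2-GO,W:wait | queues: N=0 E=2 S=1 W=1
Step 2 [NS]: N:empty,E:wait,S:car4-GO,W:wait | queues: N=0 E=2 S=0 W=1
Step 3 [NS]: N:empty,E:wait,S:empty,W:wait | queues: N=0 E=2 S=0 W=1
Step 4 [NS]: N:empty,E:wait,S:empty,W:wait | queues: N=0 E=2 S=0 W=1
Step 5 [EW]: N:wait,E:car1-GO,S:wait,W:car6-GO | queues: N=0 E=1 S=0 W=0
Step 6 [EW]: N:wait,E:car5-GO,S:wait,W:empty | queues: N=0 E=0 S=0 W=0
Car 2 crosses at step 1

1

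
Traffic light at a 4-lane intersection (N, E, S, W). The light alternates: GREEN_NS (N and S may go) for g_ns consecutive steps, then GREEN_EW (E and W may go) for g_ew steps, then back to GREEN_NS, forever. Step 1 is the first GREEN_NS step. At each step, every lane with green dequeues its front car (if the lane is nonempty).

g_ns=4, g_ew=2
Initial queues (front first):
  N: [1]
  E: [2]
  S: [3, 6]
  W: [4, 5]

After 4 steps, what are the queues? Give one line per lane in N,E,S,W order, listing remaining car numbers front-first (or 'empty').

Step 1 [NS]: N:car1-GO,E:wait,S:car3-GO,W:wait | queues: N=0 E=1 S=1 W=2
Step 2 [NS]: N:empty,E:wait,S:car6-GO,W:wait | queues: N=0 E=1 S=0 W=2
Step 3 [NS]: N:empty,E:wait,S:empty,W:wait | queues: N=0 E=1 S=0 W=2
Step 4 [NS]: N:empty,E:wait,S:empty,W:wait | queues: N=0 E=1 S=0 W=2

N: empty
E: 2
S: empty
W: 4 5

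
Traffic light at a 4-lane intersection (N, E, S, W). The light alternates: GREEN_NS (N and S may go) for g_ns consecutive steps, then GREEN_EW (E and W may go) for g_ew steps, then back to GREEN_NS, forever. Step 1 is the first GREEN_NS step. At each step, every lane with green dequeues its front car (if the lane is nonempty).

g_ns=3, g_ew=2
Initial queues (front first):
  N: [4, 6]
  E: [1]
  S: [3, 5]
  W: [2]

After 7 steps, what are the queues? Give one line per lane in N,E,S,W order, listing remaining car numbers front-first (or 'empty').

Step 1 [NS]: N:car4-GO,E:wait,S:car3-GO,W:wait | queues: N=1 E=1 S=1 W=1
Step 2 [NS]: N:car6-GO,E:wait,S:car5-GO,W:wait | queues: N=0 E=1 S=0 W=1
Step 3 [NS]: N:empty,E:wait,S:empty,W:wait | queues: N=0 E=1 S=0 W=1
Step 4 [EW]: N:wait,E:car1-GO,S:wait,W:car2-GO | queues: N=0 E=0 S=0 W=0

N: empty
E: empty
S: empty
W: empty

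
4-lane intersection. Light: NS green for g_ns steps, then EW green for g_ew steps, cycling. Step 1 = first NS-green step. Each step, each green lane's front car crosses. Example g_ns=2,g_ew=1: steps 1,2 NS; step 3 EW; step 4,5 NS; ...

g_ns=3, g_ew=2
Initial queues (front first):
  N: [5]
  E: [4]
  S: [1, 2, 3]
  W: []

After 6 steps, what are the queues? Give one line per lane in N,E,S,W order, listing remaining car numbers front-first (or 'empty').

Step 1 [NS]: N:car5-GO,E:wait,S:car1-GO,W:wait | queues: N=0 E=1 S=2 W=0
Step 2 [NS]: N:empty,E:wait,S:car2-GO,W:wait | queues: N=0 E=1 S=1 W=0
Step 3 [NS]: N:empty,E:wait,S:car3-GO,W:wait | queues: N=0 E=1 S=0 W=0
Step 4 [EW]: N:wait,E:car4-GO,S:wait,W:empty | queues: N=0 E=0 S=0 W=0

N: empty
E: empty
S: empty
W: empty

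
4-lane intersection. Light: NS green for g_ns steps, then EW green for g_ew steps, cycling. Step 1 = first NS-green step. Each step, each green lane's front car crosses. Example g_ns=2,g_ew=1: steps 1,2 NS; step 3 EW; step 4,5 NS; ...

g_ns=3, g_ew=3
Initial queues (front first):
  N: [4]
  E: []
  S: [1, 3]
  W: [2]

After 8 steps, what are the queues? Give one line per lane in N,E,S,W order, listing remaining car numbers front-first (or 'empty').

Step 1 [NS]: N:car4-GO,E:wait,S:car1-GO,W:wait | queues: N=0 E=0 S=1 W=1
Step 2 [NS]: N:empty,E:wait,S:car3-GO,W:wait | queues: N=0 E=0 S=0 W=1
Step 3 [NS]: N:empty,E:wait,S:empty,W:wait | queues: N=0 E=0 S=0 W=1
Step 4 [EW]: N:wait,E:empty,S:wait,W:car2-GO | queues: N=0 E=0 S=0 W=0

N: empty
E: empty
S: empty
W: empty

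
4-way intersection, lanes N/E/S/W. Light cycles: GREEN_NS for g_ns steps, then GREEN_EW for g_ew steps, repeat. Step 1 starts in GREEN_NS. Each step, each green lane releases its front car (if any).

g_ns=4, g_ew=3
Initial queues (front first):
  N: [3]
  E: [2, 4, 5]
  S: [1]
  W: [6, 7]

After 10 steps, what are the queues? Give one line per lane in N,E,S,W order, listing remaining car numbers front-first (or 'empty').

Step 1 [NS]: N:car3-GO,E:wait,S:car1-GO,W:wait | queues: N=0 E=3 S=0 W=2
Step 2 [NS]: N:empty,E:wait,S:empty,W:wait | queues: N=0 E=3 S=0 W=2
Step 3 [NS]: N:empty,E:wait,S:empty,W:wait | queues: N=0 E=3 S=0 W=2
Step 4 [NS]: N:empty,E:wait,S:empty,W:wait | queues: N=0 E=3 S=0 W=2
Step 5 [EW]: N:wait,E:car2-GO,S:wait,W:car6-GO | queues: N=0 E=2 S=0 W=1
Step 6 [EW]: N:wait,E:car4-GO,S:wait,W:car7-GO | queues: N=0 E=1 S=0 W=0
Step 7 [EW]: N:wait,E:car5-GO,S:wait,W:empty | queues: N=0 E=0 S=0 W=0

N: empty
E: empty
S: empty
W: empty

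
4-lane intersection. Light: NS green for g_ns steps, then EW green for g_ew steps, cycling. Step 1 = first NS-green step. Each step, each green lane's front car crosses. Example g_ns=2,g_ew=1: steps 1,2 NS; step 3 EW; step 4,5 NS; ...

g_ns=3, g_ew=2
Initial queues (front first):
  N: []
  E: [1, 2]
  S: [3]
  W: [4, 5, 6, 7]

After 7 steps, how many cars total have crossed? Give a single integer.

Answer: 5

Derivation:
Step 1 [NS]: N:empty,E:wait,S:car3-GO,W:wait | queues: N=0 E=2 S=0 W=4
Step 2 [NS]: N:empty,E:wait,S:empty,W:wait | queues: N=0 E=2 S=0 W=4
Step 3 [NS]: N:empty,E:wait,S:empty,W:wait | queues: N=0 E=2 S=0 W=4
Step 4 [EW]: N:wait,E:car1-GO,S:wait,W:car4-GO | queues: N=0 E=1 S=0 W=3
Step 5 [EW]: N:wait,E:car2-GO,S:wait,W:car5-GO | queues: N=0 E=0 S=0 W=2
Step 6 [NS]: N:empty,E:wait,S:empty,W:wait | queues: N=0 E=0 S=0 W=2
Step 7 [NS]: N:empty,E:wait,S:empty,W:wait | queues: N=0 E=0 S=0 W=2
Cars crossed by step 7: 5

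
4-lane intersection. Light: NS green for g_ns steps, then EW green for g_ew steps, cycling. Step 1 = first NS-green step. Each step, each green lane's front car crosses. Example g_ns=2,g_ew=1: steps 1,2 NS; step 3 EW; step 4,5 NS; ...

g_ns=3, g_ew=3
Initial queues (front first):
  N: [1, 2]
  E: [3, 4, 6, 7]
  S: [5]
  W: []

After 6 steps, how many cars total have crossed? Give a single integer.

Answer: 6

Derivation:
Step 1 [NS]: N:car1-GO,E:wait,S:car5-GO,W:wait | queues: N=1 E=4 S=0 W=0
Step 2 [NS]: N:car2-GO,E:wait,S:empty,W:wait | queues: N=0 E=4 S=0 W=0
Step 3 [NS]: N:empty,E:wait,S:empty,W:wait | queues: N=0 E=4 S=0 W=0
Step 4 [EW]: N:wait,E:car3-GO,S:wait,W:empty | queues: N=0 E=3 S=0 W=0
Step 5 [EW]: N:wait,E:car4-GO,S:wait,W:empty | queues: N=0 E=2 S=0 W=0
Step 6 [EW]: N:wait,E:car6-GO,S:wait,W:empty | queues: N=0 E=1 S=0 W=0
Cars crossed by step 6: 6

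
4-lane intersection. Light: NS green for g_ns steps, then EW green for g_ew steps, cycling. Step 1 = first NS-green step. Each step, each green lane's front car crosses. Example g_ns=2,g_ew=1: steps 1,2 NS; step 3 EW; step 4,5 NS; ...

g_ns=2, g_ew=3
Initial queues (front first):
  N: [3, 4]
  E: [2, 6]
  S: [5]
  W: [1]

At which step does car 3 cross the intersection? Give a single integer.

Step 1 [NS]: N:car3-GO,E:wait,S:car5-GO,W:wait | queues: N=1 E=2 S=0 W=1
Step 2 [NS]: N:car4-GO,E:wait,S:empty,W:wait | queues: N=0 E=2 S=0 W=1
Step 3 [EW]: N:wait,E:car2-GO,S:wait,W:car1-GO | queues: N=0 E=1 S=0 W=0
Step 4 [EW]: N:wait,E:car6-GO,S:wait,W:empty | queues: N=0 E=0 S=0 W=0
Car 3 crosses at step 1

1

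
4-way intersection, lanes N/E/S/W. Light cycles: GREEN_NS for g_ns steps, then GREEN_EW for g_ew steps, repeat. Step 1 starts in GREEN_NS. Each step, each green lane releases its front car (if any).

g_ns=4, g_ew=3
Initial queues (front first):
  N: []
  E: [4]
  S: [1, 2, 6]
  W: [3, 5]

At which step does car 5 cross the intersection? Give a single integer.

Step 1 [NS]: N:empty,E:wait,S:car1-GO,W:wait | queues: N=0 E=1 S=2 W=2
Step 2 [NS]: N:empty,E:wait,S:car2-GO,W:wait | queues: N=0 E=1 S=1 W=2
Step 3 [NS]: N:empty,E:wait,S:car6-GO,W:wait | queues: N=0 E=1 S=0 W=2
Step 4 [NS]: N:empty,E:wait,S:empty,W:wait | queues: N=0 E=1 S=0 W=2
Step 5 [EW]: N:wait,E:car4-GO,S:wait,W:car3-GO | queues: N=0 E=0 S=0 W=1
Step 6 [EW]: N:wait,E:empty,S:wait,W:car5-GO | queues: N=0 E=0 S=0 W=0
Car 5 crosses at step 6

6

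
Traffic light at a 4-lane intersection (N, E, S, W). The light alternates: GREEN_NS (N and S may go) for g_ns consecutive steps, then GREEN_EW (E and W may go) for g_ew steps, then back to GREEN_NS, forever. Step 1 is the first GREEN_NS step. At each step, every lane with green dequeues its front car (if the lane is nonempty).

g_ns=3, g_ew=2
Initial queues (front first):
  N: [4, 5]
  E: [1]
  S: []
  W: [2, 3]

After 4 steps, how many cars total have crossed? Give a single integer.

Step 1 [NS]: N:car4-GO,E:wait,S:empty,W:wait | queues: N=1 E=1 S=0 W=2
Step 2 [NS]: N:car5-GO,E:wait,S:empty,W:wait | queues: N=0 E=1 S=0 W=2
Step 3 [NS]: N:empty,E:wait,S:empty,W:wait | queues: N=0 E=1 S=0 W=2
Step 4 [EW]: N:wait,E:car1-GO,S:wait,W:car2-GO | queues: N=0 E=0 S=0 W=1
Cars crossed by step 4: 4

Answer: 4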